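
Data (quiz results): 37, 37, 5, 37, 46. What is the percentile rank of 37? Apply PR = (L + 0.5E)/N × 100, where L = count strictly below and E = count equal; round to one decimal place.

N = 5.
Strictly below 37: 1. Equal to 37: 3.
PR = (1 + 0.5·3)/5 × 100 = 50.0

50.0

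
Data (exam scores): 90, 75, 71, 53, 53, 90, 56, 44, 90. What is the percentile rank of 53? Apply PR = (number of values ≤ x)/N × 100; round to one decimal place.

33.3

N = 9.
Strictly below 53: 1. Equal to 53: 2.
PR = 3/9 × 100 = 33.3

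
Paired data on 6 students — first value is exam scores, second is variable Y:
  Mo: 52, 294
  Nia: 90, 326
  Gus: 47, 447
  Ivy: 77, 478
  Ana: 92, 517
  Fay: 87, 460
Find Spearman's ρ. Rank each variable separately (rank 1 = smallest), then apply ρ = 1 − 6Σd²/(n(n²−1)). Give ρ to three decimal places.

Ranks of variable 1: 2, 5, 1, 3, 6, 4
Ranks of variable 2: 1, 2, 3, 5, 6, 4
d = r₁ − r₂: 1, 3, -2, -2, 0, 0
d²: 1, 9, 4, 4, 0, 0; Σd² = 18
ρ = 1 − 6·18/(6·35) = 1 − 108/210 = 0.486

0.486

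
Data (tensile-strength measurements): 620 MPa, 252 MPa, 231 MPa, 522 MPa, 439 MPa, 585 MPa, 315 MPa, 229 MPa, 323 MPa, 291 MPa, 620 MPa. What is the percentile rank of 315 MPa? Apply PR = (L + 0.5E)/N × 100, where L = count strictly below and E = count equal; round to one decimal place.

N = 11.
Strictly below 315: 4. Equal to 315: 1.
PR = (4 + 0.5·1)/11 × 100 = 40.9

40.9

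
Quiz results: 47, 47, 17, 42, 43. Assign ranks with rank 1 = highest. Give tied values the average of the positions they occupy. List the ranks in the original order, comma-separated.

1.5, 1.5, 5, 4, 3

Sorted (descending): 47, 47, 43, 42, 17
The 2 values of 47 occupy positions 1–2 → average rank (1+2)/2 = 1.5.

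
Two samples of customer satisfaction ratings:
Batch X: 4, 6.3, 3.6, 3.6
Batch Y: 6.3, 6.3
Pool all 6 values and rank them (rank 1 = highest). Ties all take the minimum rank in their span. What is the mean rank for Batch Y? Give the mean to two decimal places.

Sorted (descending): 6.3, 6.3, 6.3, 4, 3.6, 3.6
The 3 values of 6.3 occupy positions 1–3 → each gets rank 1.
The 2 values of 3.6 occupy positions 5–6 → each gets rank 5.
Batch Y values → pooled ranks: 6.3→1, 6.3→1
Mean rank = (1 + 1) / 2 = 1.00

1.00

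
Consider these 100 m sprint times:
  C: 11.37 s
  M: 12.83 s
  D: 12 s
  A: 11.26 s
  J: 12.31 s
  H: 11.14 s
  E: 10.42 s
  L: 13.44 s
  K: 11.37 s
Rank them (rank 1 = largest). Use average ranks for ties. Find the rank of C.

5.5

Sorted (descending): 13.44, 12.83, 12.31, 12, 11.37, 11.37, 11.26, 11.14, 10.42
The 2 values of 11.37 occupy positions 5–6 → average rank (5+6)/2 = 5.5.
C has value 11.37 s → rank 5.5.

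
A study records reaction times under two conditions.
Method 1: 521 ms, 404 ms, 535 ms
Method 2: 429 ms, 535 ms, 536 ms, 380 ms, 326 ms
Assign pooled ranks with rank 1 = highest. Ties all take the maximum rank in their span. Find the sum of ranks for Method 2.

Sorted (descending): 536, 535, 535, 521, 429, 404, 380, 326
The 2 values of 535 occupy positions 2–3 → each gets rank 3.
Method 2 values → pooled ranks: 429→5, 535→3, 536→1, 380→7, 326→8
Rank sum = 5 + 3 + 1 + 7 + 8 = 24

24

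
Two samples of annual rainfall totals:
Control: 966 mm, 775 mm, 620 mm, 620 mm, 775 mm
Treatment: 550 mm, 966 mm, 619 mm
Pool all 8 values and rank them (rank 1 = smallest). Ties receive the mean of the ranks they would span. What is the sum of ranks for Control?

25.5

Sorted (ascending): 550, 619, 620, 620, 775, 775, 966, 966
The 2 values of 620 occupy positions 3–4 → average rank (3+4)/2 = 3.5.
The 2 values of 775 occupy positions 5–6 → average rank (5+6)/2 = 5.5.
The 2 values of 966 occupy positions 7–8 → average rank (7+8)/2 = 7.5.
Control values → pooled ranks: 966→7.5, 775→5.5, 620→3.5, 620→3.5, 775→5.5
Rank sum = 7.5 + 5.5 + 3.5 + 3.5 + 5.5 = 25.5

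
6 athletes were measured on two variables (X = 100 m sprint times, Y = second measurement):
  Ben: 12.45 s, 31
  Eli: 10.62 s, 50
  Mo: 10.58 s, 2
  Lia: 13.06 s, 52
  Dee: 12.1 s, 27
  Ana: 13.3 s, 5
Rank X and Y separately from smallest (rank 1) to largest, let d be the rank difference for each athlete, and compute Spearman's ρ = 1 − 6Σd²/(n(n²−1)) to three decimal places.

Ranks of variable 1: 4, 2, 1, 5, 3, 6
Ranks of variable 2: 4, 5, 1, 6, 3, 2
d = r₁ − r₂: 0, -3, 0, -1, 0, 4
d²: 0, 9, 0, 1, 0, 16; Σd² = 26
ρ = 1 − 6·26/(6·35) = 1 − 156/210 = 0.257

0.257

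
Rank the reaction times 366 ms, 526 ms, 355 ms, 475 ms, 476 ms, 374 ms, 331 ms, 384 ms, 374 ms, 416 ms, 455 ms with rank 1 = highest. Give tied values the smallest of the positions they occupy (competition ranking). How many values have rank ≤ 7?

8

Sorted (descending): 526, 476, 475, 455, 416, 384, 374, 374, 366, 355, 331
The 2 values of 374 occupy positions 7–8 → each gets rank 7.
Ranks ≤ 7: {1, 2, 3, 4, 5, 6, 7, 7} → 8 values.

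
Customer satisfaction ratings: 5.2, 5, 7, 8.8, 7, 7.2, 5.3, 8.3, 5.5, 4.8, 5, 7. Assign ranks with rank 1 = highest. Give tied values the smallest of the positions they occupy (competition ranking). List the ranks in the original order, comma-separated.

Sorted (descending): 8.8, 8.3, 7.2, 7, 7, 7, 5.5, 5.3, 5.2, 5, 5, 4.8
The 3 values of 7 occupy positions 4–6 → each gets rank 4.
The 2 values of 5 occupy positions 10–11 → each gets rank 10.

9, 10, 4, 1, 4, 3, 8, 2, 7, 12, 10, 4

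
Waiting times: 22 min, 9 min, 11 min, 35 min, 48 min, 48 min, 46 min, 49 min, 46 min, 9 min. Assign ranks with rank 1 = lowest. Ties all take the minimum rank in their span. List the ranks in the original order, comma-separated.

Sorted (ascending): 9, 9, 11, 22, 35, 46, 46, 48, 48, 49
The 2 values of 9 occupy positions 1–2 → each gets rank 1.
The 2 values of 46 occupy positions 6–7 → each gets rank 6.
The 2 values of 48 occupy positions 8–9 → each gets rank 8.

4, 1, 3, 5, 8, 8, 6, 10, 6, 1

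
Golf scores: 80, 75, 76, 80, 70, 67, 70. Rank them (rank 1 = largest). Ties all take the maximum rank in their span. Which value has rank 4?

Sorted (descending): 80, 80, 76, 75, 70, 70, 67
The 2 values of 80 occupy positions 1–2 → each gets rank 2.
The 2 values of 70 occupy positions 5–6 → each gets rank 6.
Rank 4 → value 75.

75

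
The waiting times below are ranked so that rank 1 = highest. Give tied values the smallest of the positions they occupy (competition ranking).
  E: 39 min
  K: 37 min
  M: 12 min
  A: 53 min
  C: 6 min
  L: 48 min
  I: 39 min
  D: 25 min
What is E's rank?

Sorted (descending): 53, 48, 39, 39, 37, 25, 12, 6
The 2 values of 39 occupy positions 3–4 → each gets rank 3.
E has value 39 min → rank 3.

3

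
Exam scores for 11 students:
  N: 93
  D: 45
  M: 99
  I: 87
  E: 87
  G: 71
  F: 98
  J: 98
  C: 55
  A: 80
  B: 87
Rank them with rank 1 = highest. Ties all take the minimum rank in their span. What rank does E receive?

Sorted (descending): 99, 98, 98, 93, 87, 87, 87, 80, 71, 55, 45
The 2 values of 98 occupy positions 2–3 → each gets rank 2.
The 3 values of 87 occupy positions 5–7 → each gets rank 5.
E has value 87 → rank 5.

5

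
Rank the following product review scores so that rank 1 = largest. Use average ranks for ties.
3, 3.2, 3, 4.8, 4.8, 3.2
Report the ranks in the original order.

5.5, 3.5, 5.5, 1.5, 1.5, 3.5

Sorted (descending): 4.8, 4.8, 3.2, 3.2, 3, 3
The 2 values of 4.8 occupy positions 1–2 → average rank (1+2)/2 = 1.5.
The 2 values of 3.2 occupy positions 3–4 → average rank (3+4)/2 = 3.5.
The 2 values of 3 occupy positions 5–6 → average rank (5+6)/2 = 5.5.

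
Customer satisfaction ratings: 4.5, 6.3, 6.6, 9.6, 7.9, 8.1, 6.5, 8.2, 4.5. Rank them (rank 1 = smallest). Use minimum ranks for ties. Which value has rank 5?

6.6

Sorted (ascending): 4.5, 4.5, 6.3, 6.5, 6.6, 7.9, 8.1, 8.2, 9.6
The 2 values of 4.5 occupy positions 1–2 → each gets rank 1.
Rank 5 → value 6.6.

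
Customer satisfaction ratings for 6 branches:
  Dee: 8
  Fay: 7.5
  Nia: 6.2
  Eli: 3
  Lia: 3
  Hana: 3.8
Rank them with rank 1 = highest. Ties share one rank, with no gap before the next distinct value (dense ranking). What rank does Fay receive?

Sorted (descending): 8, 7.5, 6.2, 3.8, 3, 3
The 2 values of 3 share dense rank 5.
Remaining distinct values take the next consecutive integers.
Fay has value 7.5 → rank 2.

2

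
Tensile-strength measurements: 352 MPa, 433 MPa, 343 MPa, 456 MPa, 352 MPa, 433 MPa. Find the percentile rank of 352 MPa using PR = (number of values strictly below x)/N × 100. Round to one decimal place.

N = 6.
Strictly below 352: 1. Equal to 352: 2.
PR = 1/6 × 100 = 16.7

16.7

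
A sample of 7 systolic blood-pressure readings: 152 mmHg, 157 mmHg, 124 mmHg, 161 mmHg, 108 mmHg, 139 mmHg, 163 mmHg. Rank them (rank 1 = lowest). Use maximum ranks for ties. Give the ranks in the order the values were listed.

4, 5, 2, 6, 1, 3, 7

Sorted (ascending): 108, 124, 139, 152, 157, 161, 163
No ties — each value takes its position as its rank.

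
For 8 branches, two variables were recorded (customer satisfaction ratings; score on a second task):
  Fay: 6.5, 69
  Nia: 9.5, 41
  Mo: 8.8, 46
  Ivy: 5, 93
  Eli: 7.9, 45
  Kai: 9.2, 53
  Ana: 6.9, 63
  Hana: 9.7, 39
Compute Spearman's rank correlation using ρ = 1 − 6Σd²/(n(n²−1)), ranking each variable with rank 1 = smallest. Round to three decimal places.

Ranks of variable 1: 2, 7, 5, 1, 4, 6, 3, 8
Ranks of variable 2: 7, 2, 4, 8, 3, 5, 6, 1
d = r₁ − r₂: -5, 5, 1, -7, 1, 1, -3, 7
d²: 25, 25, 1, 49, 1, 1, 9, 49; Σd² = 160
ρ = 1 − 6·160/(8·63) = 1 − 960/504 = -0.905

-0.905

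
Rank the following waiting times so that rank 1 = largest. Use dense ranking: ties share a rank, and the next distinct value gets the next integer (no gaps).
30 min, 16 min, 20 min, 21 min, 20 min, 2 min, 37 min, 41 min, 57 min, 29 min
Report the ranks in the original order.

4, 8, 7, 6, 7, 9, 3, 2, 1, 5

Sorted (descending): 57, 41, 37, 30, 29, 21, 20, 20, 16, 2
The 2 values of 20 share dense rank 7.
Remaining distinct values take the next consecutive integers.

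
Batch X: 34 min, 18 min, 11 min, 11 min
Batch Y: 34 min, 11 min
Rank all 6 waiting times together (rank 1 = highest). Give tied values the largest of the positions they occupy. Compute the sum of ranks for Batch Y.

Sorted (descending): 34, 34, 18, 11, 11, 11
The 2 values of 34 occupy positions 1–2 → each gets rank 2.
The 3 values of 11 occupy positions 4–6 → each gets rank 6.
Batch Y values → pooled ranks: 34→2, 11→6
Rank sum = 2 + 6 = 8

8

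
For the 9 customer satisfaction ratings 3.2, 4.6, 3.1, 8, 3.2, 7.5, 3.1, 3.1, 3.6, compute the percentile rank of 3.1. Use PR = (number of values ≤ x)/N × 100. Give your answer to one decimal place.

33.3

N = 9.
Strictly below 3.1: 0. Equal to 3.1: 3.
PR = 3/9 × 100 = 33.3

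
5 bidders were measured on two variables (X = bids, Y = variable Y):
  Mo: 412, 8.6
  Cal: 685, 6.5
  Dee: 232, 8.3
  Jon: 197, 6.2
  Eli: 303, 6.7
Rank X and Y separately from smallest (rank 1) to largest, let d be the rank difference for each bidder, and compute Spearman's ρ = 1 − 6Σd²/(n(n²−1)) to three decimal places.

0.300

Ranks of variable 1: 4, 5, 2, 1, 3
Ranks of variable 2: 5, 2, 4, 1, 3
d = r₁ − r₂: -1, 3, -2, 0, 0
d²: 1, 9, 4, 0, 0; Σd² = 14
ρ = 1 − 6·14/(5·24) = 1 − 84/120 = 0.300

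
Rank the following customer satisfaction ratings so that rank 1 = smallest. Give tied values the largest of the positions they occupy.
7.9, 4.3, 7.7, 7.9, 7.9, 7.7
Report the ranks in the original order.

Sorted (ascending): 4.3, 7.7, 7.7, 7.9, 7.9, 7.9
The 2 values of 7.7 occupy positions 2–3 → each gets rank 3.
The 3 values of 7.9 occupy positions 4–6 → each gets rank 6.

6, 1, 3, 6, 6, 3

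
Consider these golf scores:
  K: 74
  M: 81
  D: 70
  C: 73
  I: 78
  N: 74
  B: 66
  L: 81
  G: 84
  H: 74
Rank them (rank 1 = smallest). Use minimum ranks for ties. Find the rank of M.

Sorted (ascending): 66, 70, 73, 74, 74, 74, 78, 81, 81, 84
The 3 values of 74 occupy positions 4–6 → each gets rank 4.
The 2 values of 81 occupy positions 8–9 → each gets rank 8.
M has value 81 → rank 8.

8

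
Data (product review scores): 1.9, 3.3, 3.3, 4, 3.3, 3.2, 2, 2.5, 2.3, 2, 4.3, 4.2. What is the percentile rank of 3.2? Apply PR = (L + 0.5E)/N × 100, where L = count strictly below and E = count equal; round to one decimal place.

45.8

N = 12.
Strictly below 3.2: 5. Equal to 3.2: 1.
PR = (5 + 0.5·1)/12 × 100 = 45.8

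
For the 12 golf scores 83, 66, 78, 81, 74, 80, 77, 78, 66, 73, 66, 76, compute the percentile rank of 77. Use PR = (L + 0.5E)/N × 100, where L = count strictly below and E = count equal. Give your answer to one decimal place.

54.2

N = 12.
Strictly below 77: 6. Equal to 77: 1.
PR = (6 + 0.5·1)/12 × 100 = 54.2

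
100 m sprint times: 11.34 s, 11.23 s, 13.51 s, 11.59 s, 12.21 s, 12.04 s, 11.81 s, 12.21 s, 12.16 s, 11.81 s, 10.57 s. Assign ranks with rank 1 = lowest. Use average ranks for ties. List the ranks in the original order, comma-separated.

3, 2, 11, 4, 9.5, 7, 5.5, 9.5, 8, 5.5, 1

Sorted (ascending): 10.57, 11.23, 11.34, 11.59, 11.81, 11.81, 12.04, 12.16, 12.21, 12.21, 13.51
The 2 values of 11.81 occupy positions 5–6 → average rank (5+6)/2 = 5.5.
The 2 values of 12.21 occupy positions 9–10 → average rank (9+10)/2 = 9.5.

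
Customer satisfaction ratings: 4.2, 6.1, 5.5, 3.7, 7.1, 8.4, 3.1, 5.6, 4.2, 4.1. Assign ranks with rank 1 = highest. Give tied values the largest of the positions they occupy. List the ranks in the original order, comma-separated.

Sorted (descending): 8.4, 7.1, 6.1, 5.6, 5.5, 4.2, 4.2, 4.1, 3.7, 3.1
The 2 values of 4.2 occupy positions 6–7 → each gets rank 7.

7, 3, 5, 9, 2, 1, 10, 4, 7, 8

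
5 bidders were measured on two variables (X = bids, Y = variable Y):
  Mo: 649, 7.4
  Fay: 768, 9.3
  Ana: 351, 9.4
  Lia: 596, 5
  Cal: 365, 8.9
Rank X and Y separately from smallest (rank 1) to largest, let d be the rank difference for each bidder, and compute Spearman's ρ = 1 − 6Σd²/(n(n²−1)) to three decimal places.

Ranks of variable 1: 4, 5, 1, 3, 2
Ranks of variable 2: 2, 4, 5, 1, 3
d = r₁ − r₂: 2, 1, -4, 2, -1
d²: 4, 1, 16, 4, 1; Σd² = 26
ρ = 1 − 6·26/(5·24) = 1 − 156/120 = -0.300

-0.300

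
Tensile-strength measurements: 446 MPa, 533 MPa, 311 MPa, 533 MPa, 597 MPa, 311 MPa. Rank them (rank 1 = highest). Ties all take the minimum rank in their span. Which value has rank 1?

Sorted (descending): 597, 533, 533, 446, 311, 311
The 2 values of 533 occupy positions 2–3 → each gets rank 2.
The 2 values of 311 occupy positions 5–6 → each gets rank 5.
Rank 1 → value 597.

597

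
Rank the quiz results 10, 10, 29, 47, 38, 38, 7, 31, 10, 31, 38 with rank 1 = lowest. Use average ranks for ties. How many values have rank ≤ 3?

Sorted (ascending): 7, 10, 10, 10, 29, 31, 31, 38, 38, 38, 47
The 3 values of 10 occupy positions 2–4 → average rank 3.
The 2 values of 31 occupy positions 6–7 → average rank (6+7)/2 = 6.5.
The 3 values of 38 occupy positions 8–10 → average rank 9.
Ranks ≤ 3: {1, 3, 3, 3} → 4 values.

4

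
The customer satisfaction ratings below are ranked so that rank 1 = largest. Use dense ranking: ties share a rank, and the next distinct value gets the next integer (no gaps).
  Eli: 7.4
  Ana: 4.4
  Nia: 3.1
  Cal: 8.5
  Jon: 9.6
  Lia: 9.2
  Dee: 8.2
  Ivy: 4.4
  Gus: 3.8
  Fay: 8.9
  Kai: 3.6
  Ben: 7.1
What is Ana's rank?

8

Sorted (descending): 9.6, 9.2, 8.9, 8.5, 8.2, 7.4, 7.1, 4.4, 4.4, 3.8, 3.6, 3.1
The 2 values of 4.4 share dense rank 8.
Remaining distinct values take the next consecutive integers.
Ana has value 4.4 → rank 8.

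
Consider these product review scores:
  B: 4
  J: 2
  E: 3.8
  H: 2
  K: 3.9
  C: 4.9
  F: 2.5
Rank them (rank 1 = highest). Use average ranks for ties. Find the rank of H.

6.5

Sorted (descending): 4.9, 4, 3.9, 3.8, 2.5, 2, 2
The 2 values of 2 occupy positions 6–7 → average rank (6+7)/2 = 6.5.
H has value 2 → rank 6.5.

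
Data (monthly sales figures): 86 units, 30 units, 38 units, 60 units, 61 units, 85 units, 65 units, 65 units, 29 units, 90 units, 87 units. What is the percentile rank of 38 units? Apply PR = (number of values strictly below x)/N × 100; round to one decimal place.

18.2

N = 11.
Strictly below 38: 2. Equal to 38: 1.
PR = 2/11 × 100 = 18.2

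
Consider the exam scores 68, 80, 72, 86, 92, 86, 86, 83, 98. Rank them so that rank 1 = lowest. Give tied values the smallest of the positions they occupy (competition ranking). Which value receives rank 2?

Sorted (ascending): 68, 72, 80, 83, 86, 86, 86, 92, 98
The 3 values of 86 occupy positions 5–7 → each gets rank 5.
Rank 2 → value 72.

72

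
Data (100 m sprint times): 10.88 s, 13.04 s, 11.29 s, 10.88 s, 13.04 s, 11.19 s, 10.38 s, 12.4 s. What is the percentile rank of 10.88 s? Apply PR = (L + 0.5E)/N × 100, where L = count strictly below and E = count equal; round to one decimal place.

25.0

N = 8.
Strictly below 10.88: 1. Equal to 10.88: 2.
PR = (1 + 0.5·2)/8 × 100 = 25.0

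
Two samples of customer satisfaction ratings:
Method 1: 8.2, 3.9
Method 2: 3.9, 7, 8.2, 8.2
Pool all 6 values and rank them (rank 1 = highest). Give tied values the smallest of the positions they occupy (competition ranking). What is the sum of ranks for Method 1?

6

Sorted (descending): 8.2, 8.2, 8.2, 7, 3.9, 3.9
The 3 values of 8.2 occupy positions 1–3 → each gets rank 1.
The 2 values of 3.9 occupy positions 5–6 → each gets rank 5.
Method 1 values → pooled ranks: 8.2→1, 3.9→5
Rank sum = 1 + 5 = 6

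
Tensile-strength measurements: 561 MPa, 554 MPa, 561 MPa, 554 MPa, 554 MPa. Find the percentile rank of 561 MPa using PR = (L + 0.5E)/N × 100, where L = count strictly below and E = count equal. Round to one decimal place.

N = 5.
Strictly below 561: 3. Equal to 561: 2.
PR = (3 + 0.5·2)/5 × 100 = 80.0

80.0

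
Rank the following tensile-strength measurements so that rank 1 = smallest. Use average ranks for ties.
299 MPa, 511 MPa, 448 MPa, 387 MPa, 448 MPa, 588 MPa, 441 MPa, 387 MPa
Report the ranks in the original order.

Sorted (ascending): 299, 387, 387, 441, 448, 448, 511, 588
The 2 values of 387 occupy positions 2–3 → average rank (2+3)/2 = 2.5.
The 2 values of 448 occupy positions 5–6 → average rank (5+6)/2 = 5.5.

1, 7, 5.5, 2.5, 5.5, 8, 4, 2.5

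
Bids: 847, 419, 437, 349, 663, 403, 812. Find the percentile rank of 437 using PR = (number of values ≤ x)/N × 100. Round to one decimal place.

N = 7.
Strictly below 437: 3. Equal to 437: 1.
PR = 4/7 × 100 = 57.1

57.1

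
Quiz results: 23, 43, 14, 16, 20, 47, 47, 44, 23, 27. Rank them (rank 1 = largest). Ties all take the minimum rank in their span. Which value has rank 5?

27

Sorted (descending): 47, 47, 44, 43, 27, 23, 23, 20, 16, 14
The 2 values of 47 occupy positions 1–2 → each gets rank 1.
The 2 values of 23 occupy positions 6–7 → each gets rank 6.
Rank 5 → value 27.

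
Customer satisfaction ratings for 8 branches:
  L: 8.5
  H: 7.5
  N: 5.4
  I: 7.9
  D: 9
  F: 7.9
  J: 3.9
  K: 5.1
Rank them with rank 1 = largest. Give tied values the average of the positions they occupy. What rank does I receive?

Sorted (descending): 9, 8.5, 7.9, 7.9, 7.5, 5.4, 5.1, 3.9
The 2 values of 7.9 occupy positions 3–4 → average rank (3+4)/2 = 3.5.
I has value 7.9 → rank 3.5.

3.5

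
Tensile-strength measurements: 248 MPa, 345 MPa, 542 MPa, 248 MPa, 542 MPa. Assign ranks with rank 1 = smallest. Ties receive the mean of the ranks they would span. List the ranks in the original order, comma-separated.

1.5, 3, 4.5, 1.5, 4.5

Sorted (ascending): 248, 248, 345, 542, 542
The 2 values of 248 occupy positions 1–2 → average rank (1+2)/2 = 1.5.
The 2 values of 542 occupy positions 4–5 → average rank (4+5)/2 = 4.5.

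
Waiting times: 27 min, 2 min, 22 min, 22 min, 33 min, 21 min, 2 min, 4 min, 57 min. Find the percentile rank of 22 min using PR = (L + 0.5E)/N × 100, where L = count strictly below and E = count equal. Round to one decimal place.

N = 9.
Strictly below 22: 4. Equal to 22: 2.
PR = (4 + 0.5·2)/9 × 100 = 55.6

55.6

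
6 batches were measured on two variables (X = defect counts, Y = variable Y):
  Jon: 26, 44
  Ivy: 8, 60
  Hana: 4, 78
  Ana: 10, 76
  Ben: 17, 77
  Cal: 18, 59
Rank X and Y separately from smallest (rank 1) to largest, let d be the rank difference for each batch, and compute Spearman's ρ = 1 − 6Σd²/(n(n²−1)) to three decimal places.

-0.771

Ranks of variable 1: 6, 2, 1, 3, 4, 5
Ranks of variable 2: 1, 3, 6, 4, 5, 2
d = r₁ − r₂: 5, -1, -5, -1, -1, 3
d²: 25, 1, 25, 1, 1, 9; Σd² = 62
ρ = 1 − 6·62/(6·35) = 1 − 372/210 = -0.771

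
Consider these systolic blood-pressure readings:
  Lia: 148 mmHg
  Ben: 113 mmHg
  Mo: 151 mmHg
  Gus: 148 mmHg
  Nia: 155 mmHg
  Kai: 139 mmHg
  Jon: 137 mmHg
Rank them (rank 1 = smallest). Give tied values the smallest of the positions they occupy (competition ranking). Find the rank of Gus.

4

Sorted (ascending): 113, 137, 139, 148, 148, 151, 155
The 2 values of 148 occupy positions 4–5 → each gets rank 4.
Gus has value 148 mmHg → rank 4.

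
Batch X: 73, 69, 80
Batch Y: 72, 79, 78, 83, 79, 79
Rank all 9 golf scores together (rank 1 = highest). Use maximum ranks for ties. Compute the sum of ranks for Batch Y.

Sorted (descending): 83, 80, 79, 79, 79, 78, 73, 72, 69
The 3 values of 79 occupy positions 3–5 → each gets rank 5.
Batch Y values → pooled ranks: 72→8, 79→5, 78→6, 83→1, 79→5, 79→5
Rank sum = 8 + 5 + 6 + 1 + 5 + 5 = 30

30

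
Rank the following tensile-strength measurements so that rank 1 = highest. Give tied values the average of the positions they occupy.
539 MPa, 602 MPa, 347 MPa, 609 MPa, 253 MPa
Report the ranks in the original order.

3, 2, 4, 1, 5

Sorted (descending): 609, 602, 539, 347, 253
No ties — each value takes its position as its rank.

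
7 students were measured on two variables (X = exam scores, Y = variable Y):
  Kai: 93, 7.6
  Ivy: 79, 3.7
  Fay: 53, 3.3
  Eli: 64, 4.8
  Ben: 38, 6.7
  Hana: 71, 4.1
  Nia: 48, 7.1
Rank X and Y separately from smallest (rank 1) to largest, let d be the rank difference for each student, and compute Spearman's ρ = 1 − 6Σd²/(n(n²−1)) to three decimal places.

0.000

Ranks of variable 1: 7, 6, 3, 4, 1, 5, 2
Ranks of variable 2: 7, 2, 1, 4, 5, 3, 6
d = r₁ − r₂: 0, 4, 2, 0, -4, 2, -4
d²: 0, 16, 4, 0, 16, 4, 16; Σd² = 56
ρ = 1 − 6·56/(7·48) = 1 − 336/336 = 0.000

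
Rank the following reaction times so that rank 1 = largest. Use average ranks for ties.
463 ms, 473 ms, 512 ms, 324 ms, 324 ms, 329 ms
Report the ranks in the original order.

Sorted (descending): 512, 473, 463, 329, 324, 324
The 2 values of 324 occupy positions 5–6 → average rank (5+6)/2 = 5.5.

3, 2, 1, 5.5, 5.5, 4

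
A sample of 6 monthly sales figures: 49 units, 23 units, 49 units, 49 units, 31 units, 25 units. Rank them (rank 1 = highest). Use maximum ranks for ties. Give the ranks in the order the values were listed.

3, 6, 3, 3, 4, 5

Sorted (descending): 49, 49, 49, 31, 25, 23
The 3 values of 49 occupy positions 1–3 → each gets rank 3.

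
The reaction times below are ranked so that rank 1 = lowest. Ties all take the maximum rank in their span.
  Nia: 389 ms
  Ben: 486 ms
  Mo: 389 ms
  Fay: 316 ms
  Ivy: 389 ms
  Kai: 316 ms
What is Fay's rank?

2

Sorted (ascending): 316, 316, 389, 389, 389, 486
The 2 values of 316 occupy positions 1–2 → each gets rank 2.
The 3 values of 389 occupy positions 3–5 → each gets rank 5.
Fay has value 316 ms → rank 2.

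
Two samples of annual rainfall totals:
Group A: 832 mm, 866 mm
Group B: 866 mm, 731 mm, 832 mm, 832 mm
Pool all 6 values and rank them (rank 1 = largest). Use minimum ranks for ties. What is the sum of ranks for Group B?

Sorted (descending): 866, 866, 832, 832, 832, 731
The 2 values of 866 occupy positions 1–2 → each gets rank 1.
The 3 values of 832 occupy positions 3–5 → each gets rank 3.
Group B values → pooled ranks: 866→1, 731→6, 832→3, 832→3
Rank sum = 1 + 6 + 3 + 3 = 13

13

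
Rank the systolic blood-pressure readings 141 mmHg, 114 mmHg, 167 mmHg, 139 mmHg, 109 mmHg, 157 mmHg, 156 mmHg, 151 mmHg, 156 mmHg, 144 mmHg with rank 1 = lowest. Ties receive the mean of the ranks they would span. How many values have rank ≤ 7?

Sorted (ascending): 109, 114, 139, 141, 144, 151, 156, 156, 157, 167
The 2 values of 156 occupy positions 7–8 → average rank (7+8)/2 = 7.5.
Ranks ≤ 7: {1, 2, 3, 4, 5, 6} → 6 values.

6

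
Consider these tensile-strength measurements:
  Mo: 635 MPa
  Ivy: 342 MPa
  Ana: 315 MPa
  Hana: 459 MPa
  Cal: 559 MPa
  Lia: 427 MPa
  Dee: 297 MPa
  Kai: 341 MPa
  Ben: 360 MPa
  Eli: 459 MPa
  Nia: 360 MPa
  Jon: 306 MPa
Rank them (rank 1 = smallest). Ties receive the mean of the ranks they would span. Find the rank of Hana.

9.5

Sorted (ascending): 297, 306, 315, 341, 342, 360, 360, 427, 459, 459, 559, 635
The 2 values of 360 occupy positions 6–7 → average rank (6+7)/2 = 6.5.
The 2 values of 459 occupy positions 9–10 → average rank (9+10)/2 = 9.5.
Hana has value 459 MPa → rank 9.5.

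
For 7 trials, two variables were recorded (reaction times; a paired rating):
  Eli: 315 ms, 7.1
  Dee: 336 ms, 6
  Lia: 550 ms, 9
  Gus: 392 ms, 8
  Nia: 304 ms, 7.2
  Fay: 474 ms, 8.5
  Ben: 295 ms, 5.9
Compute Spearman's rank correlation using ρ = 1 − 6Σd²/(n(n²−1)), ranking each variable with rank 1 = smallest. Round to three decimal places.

Ranks of variable 1: 3, 4, 7, 5, 2, 6, 1
Ranks of variable 2: 3, 2, 7, 5, 4, 6, 1
d = r₁ − r₂: 0, 2, 0, 0, -2, 0, 0
d²: 0, 4, 0, 0, 4, 0, 0; Σd² = 8
ρ = 1 − 6·8/(7·48) = 1 − 48/336 = 0.857

0.857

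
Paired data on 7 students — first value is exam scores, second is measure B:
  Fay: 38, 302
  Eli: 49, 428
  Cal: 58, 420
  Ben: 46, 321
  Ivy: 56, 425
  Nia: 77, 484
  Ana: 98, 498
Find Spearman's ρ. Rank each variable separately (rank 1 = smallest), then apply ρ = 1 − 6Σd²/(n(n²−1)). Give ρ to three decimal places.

Ranks of variable 1: 1, 3, 5, 2, 4, 6, 7
Ranks of variable 2: 1, 5, 3, 2, 4, 6, 7
d = r₁ − r₂: 0, -2, 2, 0, 0, 0, 0
d²: 0, 4, 4, 0, 0, 0, 0; Σd² = 8
ρ = 1 − 6·8/(7·48) = 1 − 48/336 = 0.857

0.857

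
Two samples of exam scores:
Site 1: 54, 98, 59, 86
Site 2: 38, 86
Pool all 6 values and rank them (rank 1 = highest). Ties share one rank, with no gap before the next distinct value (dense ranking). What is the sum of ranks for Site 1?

Sorted (descending): 98, 86, 86, 59, 54, 38
The 2 values of 86 share dense rank 2.
Remaining distinct values take the next consecutive integers.
Site 1 values → pooled ranks: 54→4, 98→1, 59→3, 86→2
Rank sum = 4 + 1 + 3 + 2 = 10

10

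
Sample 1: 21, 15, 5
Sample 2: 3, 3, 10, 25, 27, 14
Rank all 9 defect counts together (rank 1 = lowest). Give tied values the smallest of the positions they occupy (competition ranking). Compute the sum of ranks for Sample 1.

Sorted (ascending): 3, 3, 5, 10, 14, 15, 21, 25, 27
The 2 values of 3 occupy positions 1–2 → each gets rank 1.
Sample 1 values → pooled ranks: 21→7, 15→6, 5→3
Rank sum = 7 + 6 + 3 = 16

16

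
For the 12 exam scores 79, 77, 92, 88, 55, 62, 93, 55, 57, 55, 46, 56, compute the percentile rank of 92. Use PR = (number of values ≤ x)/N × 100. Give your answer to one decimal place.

91.7

N = 12.
Strictly below 92: 10. Equal to 92: 1.
PR = 11/12 × 100 = 91.7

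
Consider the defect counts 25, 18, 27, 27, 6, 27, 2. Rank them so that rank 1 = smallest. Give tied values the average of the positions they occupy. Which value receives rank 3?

Sorted (ascending): 2, 6, 18, 25, 27, 27, 27
The 3 values of 27 occupy positions 5–7 → average rank 6.
Rank 3 → value 18.

18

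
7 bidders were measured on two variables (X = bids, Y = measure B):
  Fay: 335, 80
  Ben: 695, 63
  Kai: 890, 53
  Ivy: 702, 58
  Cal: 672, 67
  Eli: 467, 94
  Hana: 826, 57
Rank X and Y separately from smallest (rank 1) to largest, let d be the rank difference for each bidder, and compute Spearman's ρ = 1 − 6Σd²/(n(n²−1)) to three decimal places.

-0.964

Ranks of variable 1: 1, 4, 7, 5, 3, 2, 6
Ranks of variable 2: 6, 4, 1, 3, 5, 7, 2
d = r₁ − r₂: -5, 0, 6, 2, -2, -5, 4
d²: 25, 0, 36, 4, 4, 25, 16; Σd² = 110
ρ = 1 − 6·110/(7·48) = 1 − 660/336 = -0.964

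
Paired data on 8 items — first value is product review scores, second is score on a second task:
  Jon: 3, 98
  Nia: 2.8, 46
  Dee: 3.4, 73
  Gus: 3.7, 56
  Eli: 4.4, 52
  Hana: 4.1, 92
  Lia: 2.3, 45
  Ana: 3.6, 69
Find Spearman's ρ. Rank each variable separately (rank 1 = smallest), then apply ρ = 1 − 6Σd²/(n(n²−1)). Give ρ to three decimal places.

0.310

Ranks of variable 1: 3, 2, 4, 6, 8, 7, 1, 5
Ranks of variable 2: 8, 2, 6, 4, 3, 7, 1, 5
d = r₁ − r₂: -5, 0, -2, 2, 5, 0, 0, 0
d²: 25, 0, 4, 4, 25, 0, 0, 0; Σd² = 58
ρ = 1 − 6·58/(8·63) = 1 − 348/504 = 0.310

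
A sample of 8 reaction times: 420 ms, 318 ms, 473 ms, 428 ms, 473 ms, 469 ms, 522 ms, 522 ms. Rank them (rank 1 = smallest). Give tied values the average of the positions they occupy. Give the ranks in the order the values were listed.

2, 1, 5.5, 3, 5.5, 4, 7.5, 7.5

Sorted (ascending): 318, 420, 428, 469, 473, 473, 522, 522
The 2 values of 473 occupy positions 5–6 → average rank (5+6)/2 = 5.5.
The 2 values of 522 occupy positions 7–8 → average rank (7+8)/2 = 7.5.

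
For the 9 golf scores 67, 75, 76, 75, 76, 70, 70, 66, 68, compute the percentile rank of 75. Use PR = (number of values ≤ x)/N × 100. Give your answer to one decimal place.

77.8

N = 9.
Strictly below 75: 5. Equal to 75: 2.
PR = 7/9 × 100 = 77.8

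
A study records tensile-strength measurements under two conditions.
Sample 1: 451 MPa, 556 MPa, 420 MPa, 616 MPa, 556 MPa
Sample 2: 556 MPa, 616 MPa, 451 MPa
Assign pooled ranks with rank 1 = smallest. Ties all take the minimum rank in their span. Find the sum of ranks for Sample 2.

Sorted (ascending): 420, 451, 451, 556, 556, 556, 616, 616
The 2 values of 451 occupy positions 2–3 → each gets rank 2.
The 3 values of 556 occupy positions 4–6 → each gets rank 4.
The 2 values of 616 occupy positions 7–8 → each gets rank 7.
Sample 2 values → pooled ranks: 556→4, 616→7, 451→2
Rank sum = 4 + 7 + 2 = 13

13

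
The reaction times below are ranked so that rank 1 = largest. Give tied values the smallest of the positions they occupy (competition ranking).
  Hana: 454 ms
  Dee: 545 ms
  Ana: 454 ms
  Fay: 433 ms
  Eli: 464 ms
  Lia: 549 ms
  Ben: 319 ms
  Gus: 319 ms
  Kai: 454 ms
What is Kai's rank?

4

Sorted (descending): 549, 545, 464, 454, 454, 454, 433, 319, 319
The 3 values of 454 occupy positions 4–6 → each gets rank 4.
The 2 values of 319 occupy positions 8–9 → each gets rank 8.
Kai has value 454 ms → rank 4.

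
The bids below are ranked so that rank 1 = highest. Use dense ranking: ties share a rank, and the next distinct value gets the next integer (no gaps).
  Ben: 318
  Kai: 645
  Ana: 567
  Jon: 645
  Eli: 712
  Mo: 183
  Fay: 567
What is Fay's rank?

3

Sorted (descending): 712, 645, 645, 567, 567, 318, 183
The 2 values of 645 share dense rank 2.
The 2 values of 567 share dense rank 3.
Remaining distinct values take the next consecutive integers.
Fay has value 567 → rank 3.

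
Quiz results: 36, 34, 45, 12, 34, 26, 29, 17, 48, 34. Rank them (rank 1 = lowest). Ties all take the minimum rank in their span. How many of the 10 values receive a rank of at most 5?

7

Sorted (ascending): 12, 17, 26, 29, 34, 34, 34, 36, 45, 48
The 3 values of 34 occupy positions 5–7 → each gets rank 5.
Ranks ≤ 5: {1, 2, 3, 4, 5, 5, 5} → 7 values.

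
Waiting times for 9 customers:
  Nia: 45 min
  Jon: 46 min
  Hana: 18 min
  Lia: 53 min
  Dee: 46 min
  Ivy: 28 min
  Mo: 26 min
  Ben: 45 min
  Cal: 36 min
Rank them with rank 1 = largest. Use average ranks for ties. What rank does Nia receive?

4.5

Sorted (descending): 53, 46, 46, 45, 45, 36, 28, 26, 18
The 2 values of 46 occupy positions 2–3 → average rank (2+3)/2 = 2.5.
The 2 values of 45 occupy positions 4–5 → average rank (4+5)/2 = 4.5.
Nia has value 45 min → rank 4.5.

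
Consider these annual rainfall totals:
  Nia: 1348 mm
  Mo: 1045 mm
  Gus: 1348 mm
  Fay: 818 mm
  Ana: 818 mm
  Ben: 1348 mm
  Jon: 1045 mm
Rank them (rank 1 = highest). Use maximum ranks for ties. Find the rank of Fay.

7

Sorted (descending): 1348, 1348, 1348, 1045, 1045, 818, 818
The 3 values of 1348 occupy positions 1–3 → each gets rank 3.
The 2 values of 1045 occupy positions 4–5 → each gets rank 5.
The 2 values of 818 occupy positions 6–7 → each gets rank 7.
Fay has value 818 mm → rank 7.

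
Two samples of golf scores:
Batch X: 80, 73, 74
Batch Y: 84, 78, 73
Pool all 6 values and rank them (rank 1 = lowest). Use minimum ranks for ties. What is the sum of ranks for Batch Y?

11

Sorted (ascending): 73, 73, 74, 78, 80, 84
The 2 values of 73 occupy positions 1–2 → each gets rank 1.
Batch Y values → pooled ranks: 84→6, 78→4, 73→1
Rank sum = 6 + 4 + 1 = 11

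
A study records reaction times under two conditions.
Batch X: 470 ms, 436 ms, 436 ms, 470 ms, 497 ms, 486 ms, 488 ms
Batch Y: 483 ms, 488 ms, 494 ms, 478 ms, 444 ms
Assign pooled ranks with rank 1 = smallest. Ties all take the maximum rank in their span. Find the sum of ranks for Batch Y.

Sorted (ascending): 436, 436, 444, 470, 470, 478, 483, 486, 488, 488, 494, 497
The 2 values of 436 occupy positions 1–2 → each gets rank 2.
The 2 values of 470 occupy positions 4–5 → each gets rank 5.
The 2 values of 488 occupy positions 9–10 → each gets rank 10.
Batch Y values → pooled ranks: 483→7, 488→10, 494→11, 478→6, 444→3
Rank sum = 7 + 10 + 11 + 6 + 3 = 37

37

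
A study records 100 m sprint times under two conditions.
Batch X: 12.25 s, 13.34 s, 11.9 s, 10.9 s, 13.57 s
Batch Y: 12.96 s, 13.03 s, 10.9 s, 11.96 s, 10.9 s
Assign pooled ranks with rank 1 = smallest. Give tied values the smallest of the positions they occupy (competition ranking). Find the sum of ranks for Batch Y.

22

Sorted (ascending): 10.9, 10.9, 10.9, 11.9, 11.96, 12.25, 12.96, 13.03, 13.34, 13.57
The 3 values of 10.9 occupy positions 1–3 → each gets rank 1.
Batch Y values → pooled ranks: 12.96→7, 13.03→8, 10.9→1, 11.96→5, 10.9→1
Rank sum = 7 + 8 + 1 + 5 + 1 = 22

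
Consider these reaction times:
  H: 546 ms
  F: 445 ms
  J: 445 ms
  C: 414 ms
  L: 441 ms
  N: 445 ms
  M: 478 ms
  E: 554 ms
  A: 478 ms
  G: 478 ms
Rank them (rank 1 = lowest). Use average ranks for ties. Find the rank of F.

Sorted (ascending): 414, 441, 445, 445, 445, 478, 478, 478, 546, 554
The 3 values of 445 occupy positions 3–5 → average rank 4.
The 3 values of 478 occupy positions 6–8 → average rank 7.
F has value 445 ms → rank 4.

4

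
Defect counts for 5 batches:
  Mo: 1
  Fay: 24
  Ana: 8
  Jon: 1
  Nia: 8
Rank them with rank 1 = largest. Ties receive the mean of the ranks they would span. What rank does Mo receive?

Sorted (descending): 24, 8, 8, 1, 1
The 2 values of 8 occupy positions 2–3 → average rank (2+3)/2 = 2.5.
The 2 values of 1 occupy positions 4–5 → average rank (4+5)/2 = 4.5.
Mo has value 1 → rank 4.5.

4.5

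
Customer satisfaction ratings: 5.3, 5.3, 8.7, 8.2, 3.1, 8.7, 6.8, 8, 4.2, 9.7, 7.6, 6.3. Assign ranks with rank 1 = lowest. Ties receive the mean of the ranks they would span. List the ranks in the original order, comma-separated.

3.5, 3.5, 10.5, 9, 1, 10.5, 6, 8, 2, 12, 7, 5

Sorted (ascending): 3.1, 4.2, 5.3, 5.3, 6.3, 6.8, 7.6, 8, 8.2, 8.7, 8.7, 9.7
The 2 values of 5.3 occupy positions 3–4 → average rank (3+4)/2 = 3.5.
The 2 values of 8.7 occupy positions 10–11 → average rank (10+11)/2 = 10.5.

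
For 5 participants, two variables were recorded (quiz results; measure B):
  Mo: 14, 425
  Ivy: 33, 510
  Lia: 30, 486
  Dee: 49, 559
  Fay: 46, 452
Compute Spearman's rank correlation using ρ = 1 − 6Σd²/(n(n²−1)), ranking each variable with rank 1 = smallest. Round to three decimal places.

0.700

Ranks of variable 1: 1, 3, 2, 5, 4
Ranks of variable 2: 1, 4, 3, 5, 2
d = r₁ − r₂: 0, -1, -1, 0, 2
d²: 0, 1, 1, 0, 4; Σd² = 6
ρ = 1 − 6·6/(5·24) = 1 − 36/120 = 0.700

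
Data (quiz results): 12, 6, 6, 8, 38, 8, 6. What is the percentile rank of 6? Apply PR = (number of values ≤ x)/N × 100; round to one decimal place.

N = 7.
Strictly below 6: 0. Equal to 6: 3.
PR = 3/7 × 100 = 42.9

42.9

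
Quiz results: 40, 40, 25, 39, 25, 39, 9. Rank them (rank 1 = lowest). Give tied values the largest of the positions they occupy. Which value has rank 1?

9

Sorted (ascending): 9, 25, 25, 39, 39, 40, 40
The 2 values of 25 occupy positions 2–3 → each gets rank 3.
The 2 values of 39 occupy positions 4–5 → each gets rank 5.
The 2 values of 40 occupy positions 6–7 → each gets rank 7.
Rank 1 → value 9.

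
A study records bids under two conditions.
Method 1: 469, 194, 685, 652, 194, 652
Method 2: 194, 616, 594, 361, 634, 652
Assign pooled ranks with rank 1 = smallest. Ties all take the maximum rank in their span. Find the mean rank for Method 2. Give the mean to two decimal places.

Sorted (ascending): 194, 194, 194, 361, 469, 594, 616, 634, 652, 652, 652, 685
The 3 values of 194 occupy positions 1–3 → each gets rank 3.
The 3 values of 652 occupy positions 9–11 → each gets rank 11.
Method 2 values → pooled ranks: 194→3, 616→7, 594→6, 361→4, 634→8, 652→11
Mean rank = (3 + 7 + 6 + 4 + 8 + 11) / 6 = 6.50

6.50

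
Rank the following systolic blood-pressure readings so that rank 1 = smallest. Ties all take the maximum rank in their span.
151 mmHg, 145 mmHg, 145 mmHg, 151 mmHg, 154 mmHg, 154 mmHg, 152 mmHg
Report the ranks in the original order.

Sorted (ascending): 145, 145, 151, 151, 152, 154, 154
The 2 values of 145 occupy positions 1–2 → each gets rank 2.
The 2 values of 151 occupy positions 3–4 → each gets rank 4.
The 2 values of 154 occupy positions 6–7 → each gets rank 7.

4, 2, 2, 4, 7, 7, 5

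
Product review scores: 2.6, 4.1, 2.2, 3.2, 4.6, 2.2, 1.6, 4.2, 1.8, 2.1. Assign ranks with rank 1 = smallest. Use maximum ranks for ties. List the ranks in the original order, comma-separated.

6, 8, 5, 7, 10, 5, 1, 9, 2, 3

Sorted (ascending): 1.6, 1.8, 2.1, 2.2, 2.2, 2.6, 3.2, 4.1, 4.2, 4.6
The 2 values of 2.2 occupy positions 4–5 → each gets rank 5.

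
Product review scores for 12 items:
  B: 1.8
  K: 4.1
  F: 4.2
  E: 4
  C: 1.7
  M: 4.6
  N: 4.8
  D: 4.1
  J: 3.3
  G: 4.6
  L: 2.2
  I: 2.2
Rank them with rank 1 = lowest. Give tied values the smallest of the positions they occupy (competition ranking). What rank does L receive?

3

Sorted (ascending): 1.7, 1.8, 2.2, 2.2, 3.3, 4, 4.1, 4.1, 4.2, 4.6, 4.6, 4.8
The 2 values of 2.2 occupy positions 3–4 → each gets rank 3.
The 2 values of 4.1 occupy positions 7–8 → each gets rank 7.
The 2 values of 4.6 occupy positions 10–11 → each gets rank 10.
L has value 2.2 → rank 3.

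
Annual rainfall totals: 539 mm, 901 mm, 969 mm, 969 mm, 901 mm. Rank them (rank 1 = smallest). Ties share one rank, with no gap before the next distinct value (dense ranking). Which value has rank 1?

539

Sorted (ascending): 539, 901, 901, 969, 969
The 2 values of 901 share dense rank 2.
The 2 values of 969 share dense rank 3.
Remaining distinct values take the next consecutive integers.
Rank 1 → value 539.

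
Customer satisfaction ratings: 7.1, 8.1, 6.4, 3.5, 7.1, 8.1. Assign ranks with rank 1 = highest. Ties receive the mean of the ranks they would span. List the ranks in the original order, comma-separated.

3.5, 1.5, 5, 6, 3.5, 1.5

Sorted (descending): 8.1, 8.1, 7.1, 7.1, 6.4, 3.5
The 2 values of 8.1 occupy positions 1–2 → average rank (1+2)/2 = 1.5.
The 2 values of 7.1 occupy positions 3–4 → average rank (3+4)/2 = 3.5.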